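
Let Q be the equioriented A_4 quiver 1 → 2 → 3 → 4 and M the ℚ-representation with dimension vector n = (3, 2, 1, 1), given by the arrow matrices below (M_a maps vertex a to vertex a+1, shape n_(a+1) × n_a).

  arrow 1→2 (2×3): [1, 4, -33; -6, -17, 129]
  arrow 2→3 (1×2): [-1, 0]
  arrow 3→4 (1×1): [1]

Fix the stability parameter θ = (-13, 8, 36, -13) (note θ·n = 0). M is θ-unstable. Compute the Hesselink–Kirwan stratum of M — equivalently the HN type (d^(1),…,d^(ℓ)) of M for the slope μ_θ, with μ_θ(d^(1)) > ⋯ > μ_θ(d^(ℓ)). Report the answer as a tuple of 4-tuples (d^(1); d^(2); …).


Barcode: M ≅ I[1,1], I[1,2], I[1,4]. HN layers by μ_θ (3 steps, strictly decreasing):
  μ^(1)=23/2; μ^(2)=8; μ^(3)=-13

((0, 0, 1, 1); (0, 2, 0, 0); (3, 0, 0, 0))


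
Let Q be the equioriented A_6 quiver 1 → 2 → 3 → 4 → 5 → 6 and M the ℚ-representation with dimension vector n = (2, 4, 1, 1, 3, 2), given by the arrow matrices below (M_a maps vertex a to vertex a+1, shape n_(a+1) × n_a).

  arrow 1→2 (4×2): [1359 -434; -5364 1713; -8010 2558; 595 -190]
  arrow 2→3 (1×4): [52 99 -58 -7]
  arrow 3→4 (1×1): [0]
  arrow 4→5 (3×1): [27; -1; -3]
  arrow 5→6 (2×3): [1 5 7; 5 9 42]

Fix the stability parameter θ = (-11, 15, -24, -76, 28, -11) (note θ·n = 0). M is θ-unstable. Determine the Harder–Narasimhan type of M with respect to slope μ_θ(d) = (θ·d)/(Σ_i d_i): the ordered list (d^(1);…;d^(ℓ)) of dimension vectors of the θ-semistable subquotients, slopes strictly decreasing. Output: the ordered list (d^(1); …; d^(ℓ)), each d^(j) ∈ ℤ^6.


Interval decomposition of M: I[1,2], I[1,3], I[2,2]^2, I[4,6], I[5,5], I[5,6].
HN type (ℓ=6): μ^(1)=28; μ^(2)=15; μ^(3)=17/2; μ^(4)=-9/2; μ^(5)=-11; μ^(6)=-76

((0, 0, 0, 0, 1, 0); (0, 3, 0, 0, 0, 0); (0, 0, 0, 0, 2, 2); (0, 1, 1, 0, 0, 0); (2, 0, 0, 0, 0, 0); (0, 0, 0, 1, 0, 0))


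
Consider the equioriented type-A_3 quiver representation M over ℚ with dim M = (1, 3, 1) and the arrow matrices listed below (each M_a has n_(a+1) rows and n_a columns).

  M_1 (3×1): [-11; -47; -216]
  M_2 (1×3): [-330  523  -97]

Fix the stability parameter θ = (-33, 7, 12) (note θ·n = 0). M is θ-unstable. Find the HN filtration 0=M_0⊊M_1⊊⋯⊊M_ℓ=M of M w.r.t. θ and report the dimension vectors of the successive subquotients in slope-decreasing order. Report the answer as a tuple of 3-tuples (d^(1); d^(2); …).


Interval decomposition of M: I[1,3], I[2,2]^2.
HN type (ℓ=3): μ^(1)=12; μ^(2)=7; μ^(3)=-33

((0, 0, 1); (0, 3, 0); (1, 0, 0))


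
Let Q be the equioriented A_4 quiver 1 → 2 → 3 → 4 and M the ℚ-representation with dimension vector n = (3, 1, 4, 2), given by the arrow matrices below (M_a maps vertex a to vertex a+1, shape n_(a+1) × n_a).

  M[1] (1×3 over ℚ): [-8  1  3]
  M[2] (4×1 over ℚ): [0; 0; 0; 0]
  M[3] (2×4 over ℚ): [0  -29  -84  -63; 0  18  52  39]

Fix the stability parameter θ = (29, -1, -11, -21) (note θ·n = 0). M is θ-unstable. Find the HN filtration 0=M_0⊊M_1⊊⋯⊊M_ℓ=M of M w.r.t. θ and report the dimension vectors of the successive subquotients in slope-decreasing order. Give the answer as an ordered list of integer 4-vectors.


Via rank(M_{q-1}∘⋯∘M_p): M ≅ I[1,1]^2, I[1,2], I[3,3]^2, I[3,4]^2.
μ_θ-semistable layers: μ^(1)=29; μ^(2)=14; μ^(3)=-11; μ^(4)=-16

((2, 0, 0, 0); (1, 1, 0, 0); (0, 0, 2, 0); (0, 0, 2, 2))


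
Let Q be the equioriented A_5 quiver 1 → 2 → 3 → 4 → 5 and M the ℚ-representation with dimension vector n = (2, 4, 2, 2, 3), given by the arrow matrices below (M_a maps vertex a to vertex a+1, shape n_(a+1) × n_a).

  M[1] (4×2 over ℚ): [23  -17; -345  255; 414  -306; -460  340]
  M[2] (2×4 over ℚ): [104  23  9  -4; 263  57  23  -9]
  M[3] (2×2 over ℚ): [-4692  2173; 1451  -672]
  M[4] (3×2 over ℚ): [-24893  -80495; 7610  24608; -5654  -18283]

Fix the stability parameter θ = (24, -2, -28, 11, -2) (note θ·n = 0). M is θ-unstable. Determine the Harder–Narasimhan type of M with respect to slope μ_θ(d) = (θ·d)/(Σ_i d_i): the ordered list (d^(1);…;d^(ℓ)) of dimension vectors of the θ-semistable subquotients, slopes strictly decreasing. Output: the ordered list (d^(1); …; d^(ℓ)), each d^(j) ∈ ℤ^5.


Barcode: M ≅ I[1,1], I[1,5], I[2,2]^2, I[2,5], I[5,5]. HN layers by μ_θ (4 steps, strictly decreasing):
  μ^(1)=24; μ^(2)=9/2; μ^(3)=-2; μ^(4)=-15

((1, 0, 0, 0, 0); (0, 0, 0, 2, 2); (1, 3, 1, 0, 1); (0, 1, 1, 0, 0))


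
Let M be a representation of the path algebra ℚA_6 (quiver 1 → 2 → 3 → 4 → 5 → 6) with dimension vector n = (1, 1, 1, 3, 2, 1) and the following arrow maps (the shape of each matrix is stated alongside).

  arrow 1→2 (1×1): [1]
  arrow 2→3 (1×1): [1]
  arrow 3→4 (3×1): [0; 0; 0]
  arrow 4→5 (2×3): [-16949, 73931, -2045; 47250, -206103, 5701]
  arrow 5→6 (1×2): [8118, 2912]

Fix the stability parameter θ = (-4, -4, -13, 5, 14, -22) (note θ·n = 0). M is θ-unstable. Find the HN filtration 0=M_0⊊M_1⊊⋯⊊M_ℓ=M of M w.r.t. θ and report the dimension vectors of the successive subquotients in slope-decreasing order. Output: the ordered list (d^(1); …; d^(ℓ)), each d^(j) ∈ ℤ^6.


Barcode: M ≅ I[1,3], I[4,4], I[4,5], I[4,6]. HN layers by μ_θ (4 steps, strictly decreasing):
  μ^(1)=14; μ^(2)=5; μ^(3)=-1; μ^(4)=-7

((0, 0, 0, 0, 1, 0); (0, 0, 0, 2, 0, 0); (0, 0, 0, 1, 1, 1); (1, 1, 1, 0, 0, 0))


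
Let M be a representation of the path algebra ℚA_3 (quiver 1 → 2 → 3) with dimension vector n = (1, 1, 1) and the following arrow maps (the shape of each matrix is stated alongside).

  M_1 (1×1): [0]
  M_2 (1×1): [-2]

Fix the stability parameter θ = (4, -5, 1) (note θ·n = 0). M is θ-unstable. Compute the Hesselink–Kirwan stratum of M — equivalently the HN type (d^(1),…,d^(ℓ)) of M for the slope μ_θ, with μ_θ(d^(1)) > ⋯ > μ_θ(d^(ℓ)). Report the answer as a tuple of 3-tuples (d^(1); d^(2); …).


Via rank(M_{q-1}∘⋯∘M_p): M ≅ I[1,1], I[2,3].
μ_θ-semistable layers: μ^(1)=4; μ^(2)=1; μ^(3)=-5

((1, 0, 0); (0, 0, 1); (0, 1, 0))


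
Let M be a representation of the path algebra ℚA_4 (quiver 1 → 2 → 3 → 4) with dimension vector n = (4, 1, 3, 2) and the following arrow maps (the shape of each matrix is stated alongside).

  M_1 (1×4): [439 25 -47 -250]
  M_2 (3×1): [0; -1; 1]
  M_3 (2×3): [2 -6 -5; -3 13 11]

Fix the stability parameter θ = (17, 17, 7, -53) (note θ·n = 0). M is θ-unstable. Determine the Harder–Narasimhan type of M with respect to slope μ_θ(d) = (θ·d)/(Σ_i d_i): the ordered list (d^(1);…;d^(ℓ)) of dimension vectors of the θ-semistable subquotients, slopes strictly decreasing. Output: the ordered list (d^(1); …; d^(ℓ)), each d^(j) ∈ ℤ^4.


Barcode: M ≅ I[1,1]^3, I[1,4], I[3,3], I[3,4]. HN layers by μ_θ (4 steps, strictly decreasing):
  μ^(1)=17; μ^(2)=7; μ^(3)=-3; μ^(4)=-23

((3, 0, 0, 0); (0, 0, 1, 0); (1, 1, 1, 1); (0, 0, 1, 1))


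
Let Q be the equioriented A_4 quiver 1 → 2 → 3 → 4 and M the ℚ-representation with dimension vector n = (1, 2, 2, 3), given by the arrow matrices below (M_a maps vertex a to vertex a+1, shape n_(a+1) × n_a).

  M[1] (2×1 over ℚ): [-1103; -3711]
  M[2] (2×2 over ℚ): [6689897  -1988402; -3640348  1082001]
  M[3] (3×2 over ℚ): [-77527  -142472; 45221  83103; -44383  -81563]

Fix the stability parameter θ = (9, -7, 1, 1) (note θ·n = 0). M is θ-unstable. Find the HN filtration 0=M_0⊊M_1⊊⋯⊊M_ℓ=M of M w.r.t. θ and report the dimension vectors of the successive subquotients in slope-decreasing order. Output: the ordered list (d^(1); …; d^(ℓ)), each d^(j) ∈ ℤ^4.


Barcode: M ≅ I[1,4], I[2,4], I[4,4]. HN layers by μ_θ (2 steps, strictly decreasing):
  μ^(1)=1; μ^(2)=-7

((1, 1, 2, 3); (0, 1, 0, 0))


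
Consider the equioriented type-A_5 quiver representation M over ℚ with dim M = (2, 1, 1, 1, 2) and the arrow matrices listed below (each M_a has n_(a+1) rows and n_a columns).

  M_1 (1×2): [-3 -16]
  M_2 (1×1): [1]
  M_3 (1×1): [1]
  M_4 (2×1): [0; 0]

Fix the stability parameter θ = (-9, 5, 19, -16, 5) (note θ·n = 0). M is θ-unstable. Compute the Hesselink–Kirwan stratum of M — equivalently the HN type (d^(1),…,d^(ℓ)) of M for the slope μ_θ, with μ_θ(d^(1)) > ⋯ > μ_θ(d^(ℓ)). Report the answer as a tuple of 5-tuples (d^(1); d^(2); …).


Barcode: M ≅ I[1,1], I[1,4], I[5,5]^2. HN layers by μ_θ (3 steps, strictly decreasing):
  μ^(1)=5; μ^(2)=8/3; μ^(3)=-9

((0, 0, 0, 0, 2); (0, 1, 1, 1, 0); (2, 0, 0, 0, 0))


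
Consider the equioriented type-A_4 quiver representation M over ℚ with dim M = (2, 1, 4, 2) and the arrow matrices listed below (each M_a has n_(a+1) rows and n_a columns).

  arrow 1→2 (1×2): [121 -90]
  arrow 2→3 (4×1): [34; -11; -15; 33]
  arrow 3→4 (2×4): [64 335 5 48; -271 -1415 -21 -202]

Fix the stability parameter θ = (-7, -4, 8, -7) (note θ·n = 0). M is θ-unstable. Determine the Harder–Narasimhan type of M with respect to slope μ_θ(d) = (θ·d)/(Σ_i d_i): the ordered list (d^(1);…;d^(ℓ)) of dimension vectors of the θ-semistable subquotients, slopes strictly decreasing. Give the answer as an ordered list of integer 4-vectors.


Interval decomposition of M: I[1,1], I[1,3], I[3,3], I[3,4]^2.
HN type (ℓ=4): μ^(1)=8; μ^(2)=1/2; μ^(3)=-4; μ^(4)=-7

((0, 0, 2, 0); (0, 0, 2, 2); (0, 1, 0, 0); (2, 0, 0, 0))


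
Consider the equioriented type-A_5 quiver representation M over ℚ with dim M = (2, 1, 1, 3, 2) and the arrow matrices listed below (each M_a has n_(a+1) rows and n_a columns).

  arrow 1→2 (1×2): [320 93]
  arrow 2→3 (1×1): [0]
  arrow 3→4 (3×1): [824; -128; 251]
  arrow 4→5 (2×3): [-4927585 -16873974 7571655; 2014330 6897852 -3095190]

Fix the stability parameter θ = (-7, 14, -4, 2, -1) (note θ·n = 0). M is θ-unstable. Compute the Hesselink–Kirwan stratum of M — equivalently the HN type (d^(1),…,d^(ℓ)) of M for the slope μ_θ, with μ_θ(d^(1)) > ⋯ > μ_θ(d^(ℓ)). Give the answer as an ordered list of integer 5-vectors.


Barcode: M ≅ I[1,1], I[1,2], I[3,5], I[4,4]^2, I[5,5]. HN layers by μ_θ (6 steps, strictly decreasing):
  μ^(1)=14; μ^(2)=2; μ^(3)=1/2; μ^(4)=-1; μ^(5)=-4; μ^(6)=-7

((0, 1, 0, 0, 0); (0, 0, 0, 2, 0); (0, 0, 0, 1, 1); (0, 0, 0, 0, 1); (0, 0, 1, 0, 0); (2, 0, 0, 0, 0))


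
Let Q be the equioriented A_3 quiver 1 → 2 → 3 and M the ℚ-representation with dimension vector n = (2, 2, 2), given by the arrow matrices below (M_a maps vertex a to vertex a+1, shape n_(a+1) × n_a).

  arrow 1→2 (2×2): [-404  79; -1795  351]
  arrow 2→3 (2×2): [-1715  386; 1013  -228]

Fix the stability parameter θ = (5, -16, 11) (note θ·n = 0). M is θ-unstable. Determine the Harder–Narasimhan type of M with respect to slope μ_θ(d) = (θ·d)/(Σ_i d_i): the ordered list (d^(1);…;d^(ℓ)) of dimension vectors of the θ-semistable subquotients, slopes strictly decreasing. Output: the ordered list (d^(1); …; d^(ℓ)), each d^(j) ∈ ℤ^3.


Via rank(M_{q-1}∘⋯∘M_p): M ≅ I[1,3]^2.
μ_θ-semistable layers: μ^(1)=11; μ^(2)=-11/2

((0, 0, 2); (2, 2, 0))


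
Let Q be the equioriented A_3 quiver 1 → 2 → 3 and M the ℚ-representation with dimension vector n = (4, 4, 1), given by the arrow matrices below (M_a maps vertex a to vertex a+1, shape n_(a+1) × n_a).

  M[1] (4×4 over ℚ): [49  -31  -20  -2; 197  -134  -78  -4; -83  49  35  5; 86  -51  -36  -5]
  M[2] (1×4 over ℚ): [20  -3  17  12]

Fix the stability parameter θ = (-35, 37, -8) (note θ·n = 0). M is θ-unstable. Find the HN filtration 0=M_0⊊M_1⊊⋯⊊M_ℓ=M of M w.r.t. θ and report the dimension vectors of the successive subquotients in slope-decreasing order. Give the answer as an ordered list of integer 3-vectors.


Via rank(M_{q-1}∘⋯∘M_p): M ≅ I[1,2]^3, I[1,3].
μ_θ-semistable layers: μ^(1)=37; μ^(2)=29/2; μ^(3)=-35

((0, 3, 0); (0, 1, 1); (4, 0, 0))


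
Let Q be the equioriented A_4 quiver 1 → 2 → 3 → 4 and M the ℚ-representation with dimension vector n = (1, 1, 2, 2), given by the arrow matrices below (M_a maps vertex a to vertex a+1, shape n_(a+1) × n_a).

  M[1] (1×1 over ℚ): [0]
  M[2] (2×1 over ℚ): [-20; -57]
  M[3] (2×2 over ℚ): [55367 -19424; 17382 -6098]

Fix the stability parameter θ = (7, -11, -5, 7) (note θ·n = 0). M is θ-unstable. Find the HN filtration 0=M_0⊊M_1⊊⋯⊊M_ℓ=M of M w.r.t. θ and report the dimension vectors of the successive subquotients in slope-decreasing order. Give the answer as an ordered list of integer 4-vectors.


Barcode: M ≅ I[1,1], I[2,4], I[3,4]. HN layers by μ_θ (3 steps, strictly decreasing):
  μ^(1)=7; μ^(2)=-5; μ^(3)=-11

((1, 0, 0, 2); (0, 0, 2, 0); (0, 1, 0, 0))


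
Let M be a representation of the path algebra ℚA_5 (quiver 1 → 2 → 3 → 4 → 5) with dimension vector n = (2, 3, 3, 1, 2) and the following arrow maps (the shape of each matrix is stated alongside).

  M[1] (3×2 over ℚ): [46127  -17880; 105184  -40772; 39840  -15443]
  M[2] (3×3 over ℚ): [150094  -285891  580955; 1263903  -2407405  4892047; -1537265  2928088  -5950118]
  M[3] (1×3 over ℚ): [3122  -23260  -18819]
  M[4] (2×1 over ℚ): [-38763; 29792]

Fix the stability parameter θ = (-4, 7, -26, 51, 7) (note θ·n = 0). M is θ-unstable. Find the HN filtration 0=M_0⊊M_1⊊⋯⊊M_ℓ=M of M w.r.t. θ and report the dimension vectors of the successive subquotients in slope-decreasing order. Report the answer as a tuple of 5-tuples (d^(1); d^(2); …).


Via rank(M_{q-1}∘⋯∘M_p): M ≅ I[1,3], I[1,5], I[2,3], I[5,5].
μ_θ-semistable layers: μ^(1)=29; μ^(2)=7; μ^(3)=-23/3; μ^(4)=-19/2

((0, 0, 0, 1, 1); (0, 0, 0, 0, 1); (2, 2, 2, 0, 0); (0, 1, 1, 0, 0))


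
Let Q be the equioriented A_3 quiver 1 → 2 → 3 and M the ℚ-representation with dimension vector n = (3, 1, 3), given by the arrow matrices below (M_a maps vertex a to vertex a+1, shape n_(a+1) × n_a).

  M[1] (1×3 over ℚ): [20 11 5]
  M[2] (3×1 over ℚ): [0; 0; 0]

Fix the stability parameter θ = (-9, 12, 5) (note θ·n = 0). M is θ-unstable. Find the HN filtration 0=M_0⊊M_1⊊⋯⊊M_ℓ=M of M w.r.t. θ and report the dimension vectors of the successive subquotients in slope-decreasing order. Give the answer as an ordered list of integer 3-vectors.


Via rank(M_{q-1}∘⋯∘M_p): M ≅ I[1,1]^2, I[1,2], I[3,3]^3.
μ_θ-semistable layers: μ^(1)=12; μ^(2)=5; μ^(3)=-9

((0, 1, 0); (0, 0, 3); (3, 0, 0))


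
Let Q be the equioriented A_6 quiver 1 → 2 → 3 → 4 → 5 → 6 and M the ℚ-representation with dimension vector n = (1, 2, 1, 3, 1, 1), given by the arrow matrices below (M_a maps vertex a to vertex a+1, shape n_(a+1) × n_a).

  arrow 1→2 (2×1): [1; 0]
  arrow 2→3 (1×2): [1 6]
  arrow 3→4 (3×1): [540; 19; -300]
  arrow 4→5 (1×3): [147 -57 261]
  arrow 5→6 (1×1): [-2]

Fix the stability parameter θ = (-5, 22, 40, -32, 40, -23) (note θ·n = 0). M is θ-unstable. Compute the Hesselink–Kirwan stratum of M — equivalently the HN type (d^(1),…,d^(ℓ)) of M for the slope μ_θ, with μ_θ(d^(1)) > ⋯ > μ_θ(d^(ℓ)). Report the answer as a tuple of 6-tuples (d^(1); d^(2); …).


Barcode: M ≅ I[1,6], I[2,2], I[4,4]^2. HN layers by μ_θ (4 steps, strictly decreasing):
  μ^(1)=22; μ^(2)=47/5; μ^(3)=-5; μ^(4)=-32

((0, 1, 0, 0, 0, 0); (0, 1, 1, 1, 1, 1); (1, 0, 0, 0, 0, 0); (0, 0, 0, 2, 0, 0))


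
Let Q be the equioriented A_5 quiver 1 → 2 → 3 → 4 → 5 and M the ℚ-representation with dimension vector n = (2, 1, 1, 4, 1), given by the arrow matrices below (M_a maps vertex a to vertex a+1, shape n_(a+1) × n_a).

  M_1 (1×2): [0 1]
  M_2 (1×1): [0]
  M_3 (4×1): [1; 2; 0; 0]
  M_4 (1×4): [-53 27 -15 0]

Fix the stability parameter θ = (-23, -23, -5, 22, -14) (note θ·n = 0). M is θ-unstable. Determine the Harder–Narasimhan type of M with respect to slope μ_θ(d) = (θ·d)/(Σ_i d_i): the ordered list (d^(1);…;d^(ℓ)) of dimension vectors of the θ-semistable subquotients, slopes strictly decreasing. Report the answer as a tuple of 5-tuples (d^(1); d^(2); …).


Barcode: M ≅ I[1,1], I[1,2], I[3,5], I[4,4]^3. HN layers by μ_θ (4 steps, strictly decreasing):
  μ^(1)=22; μ^(2)=4; μ^(3)=-5; μ^(4)=-23

((0, 0, 0, 3, 0); (0, 0, 0, 1, 1); (0, 0, 1, 0, 0); (2, 1, 0, 0, 0))


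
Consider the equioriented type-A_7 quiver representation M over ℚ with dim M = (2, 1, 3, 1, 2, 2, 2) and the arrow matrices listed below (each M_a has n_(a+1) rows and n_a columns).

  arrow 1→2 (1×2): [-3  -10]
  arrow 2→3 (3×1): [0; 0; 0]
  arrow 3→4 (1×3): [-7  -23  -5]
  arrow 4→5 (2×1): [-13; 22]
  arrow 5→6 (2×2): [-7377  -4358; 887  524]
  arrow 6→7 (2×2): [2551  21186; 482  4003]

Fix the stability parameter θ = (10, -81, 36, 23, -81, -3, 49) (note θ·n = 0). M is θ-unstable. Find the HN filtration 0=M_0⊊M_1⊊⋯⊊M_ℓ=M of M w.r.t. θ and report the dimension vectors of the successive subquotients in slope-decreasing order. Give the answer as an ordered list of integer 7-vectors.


Interval decomposition of M: I[1,1], I[1,2], I[3,3]^2, I[3,7], I[5,7].
HN type (ℓ=7): μ^(1)=49; μ^(2)=36; μ^(3)=10; μ^(4)=-3; μ^(5)=-22/3; μ^(6)=-71/2; μ^(7)=-81

((0, 0, 0, 0, 0, 0, 2); (0, 0, 2, 0, 0, 0, 0); (1, 0, 0, 0, 0, 0, 0); (0, 0, 0, 0, 0, 2, 0); (0, 0, 1, 1, 1, 0, 0); (1, 1, 0, 0, 0, 0, 0); (0, 0, 0, 0, 1, 0, 0))


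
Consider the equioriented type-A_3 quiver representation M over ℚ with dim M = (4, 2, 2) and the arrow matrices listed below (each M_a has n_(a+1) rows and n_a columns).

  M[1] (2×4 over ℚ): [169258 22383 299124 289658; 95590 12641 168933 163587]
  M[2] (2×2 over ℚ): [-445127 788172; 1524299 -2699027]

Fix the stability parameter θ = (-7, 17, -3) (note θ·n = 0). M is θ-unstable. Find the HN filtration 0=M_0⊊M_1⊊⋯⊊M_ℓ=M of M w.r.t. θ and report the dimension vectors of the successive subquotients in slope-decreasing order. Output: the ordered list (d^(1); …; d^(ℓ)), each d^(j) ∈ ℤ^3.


Via rank(M_{q-1}∘⋯∘M_p): M ≅ I[1,1]^2, I[1,3]^2.
μ_θ-semistable layers: μ^(1)=7; μ^(2)=-7

((0, 2, 2); (4, 0, 0))


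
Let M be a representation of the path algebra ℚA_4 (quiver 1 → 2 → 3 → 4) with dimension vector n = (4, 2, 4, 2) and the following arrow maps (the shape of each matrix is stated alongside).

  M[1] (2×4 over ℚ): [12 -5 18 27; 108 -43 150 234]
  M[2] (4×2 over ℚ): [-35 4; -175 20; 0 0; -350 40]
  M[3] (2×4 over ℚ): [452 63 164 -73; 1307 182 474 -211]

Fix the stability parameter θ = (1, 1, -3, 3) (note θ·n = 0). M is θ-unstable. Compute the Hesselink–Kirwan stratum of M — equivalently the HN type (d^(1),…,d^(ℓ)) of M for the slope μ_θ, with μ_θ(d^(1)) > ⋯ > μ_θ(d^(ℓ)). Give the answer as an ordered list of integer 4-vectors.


Barcode: M ≅ I[1,1]^2, I[1,2], I[1,4], I[3,3]^2, I[3,4]. HN layers by μ_θ (4 steps, strictly decreasing):
  μ^(1)=3; μ^(2)=1; μ^(3)=-1/3; μ^(4)=-3

((0, 0, 0, 2); (3, 1, 0, 0); (1, 1, 1, 0); (0, 0, 3, 0))


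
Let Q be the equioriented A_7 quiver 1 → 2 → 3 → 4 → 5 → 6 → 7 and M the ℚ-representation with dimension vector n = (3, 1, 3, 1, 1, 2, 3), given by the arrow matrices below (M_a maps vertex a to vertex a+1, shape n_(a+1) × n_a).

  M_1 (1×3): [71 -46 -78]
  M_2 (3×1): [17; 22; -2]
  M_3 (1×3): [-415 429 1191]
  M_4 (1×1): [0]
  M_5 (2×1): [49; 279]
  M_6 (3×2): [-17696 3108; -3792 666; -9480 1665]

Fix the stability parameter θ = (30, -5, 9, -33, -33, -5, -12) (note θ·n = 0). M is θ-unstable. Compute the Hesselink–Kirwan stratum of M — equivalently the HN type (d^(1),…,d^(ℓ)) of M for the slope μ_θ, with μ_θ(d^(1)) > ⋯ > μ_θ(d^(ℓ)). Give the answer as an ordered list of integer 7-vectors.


Via rank(M_{q-1}∘⋯∘M_p): M ≅ I[1,1]^2, I[1,4], I[3,3]^2, I[5,7], I[6,6], I[7,7]^2.
μ_θ-semistable layers: μ^(1)=30; μ^(2)=9; μ^(3)=1/4; μ^(4)=-5; μ^(5)=-17/2; μ^(6)=-12; μ^(7)=-33

((2, 0, 0, 0, 0, 0, 0); (0, 0, 2, 0, 0, 0, 0); (1, 1, 1, 1, 0, 0, 0); (0, 0, 0, 0, 0, 1, 0); (0, 0, 0, 0, 0, 1, 1); (0, 0, 0, 0, 0, 0, 2); (0, 0, 0, 0, 1, 0, 0))


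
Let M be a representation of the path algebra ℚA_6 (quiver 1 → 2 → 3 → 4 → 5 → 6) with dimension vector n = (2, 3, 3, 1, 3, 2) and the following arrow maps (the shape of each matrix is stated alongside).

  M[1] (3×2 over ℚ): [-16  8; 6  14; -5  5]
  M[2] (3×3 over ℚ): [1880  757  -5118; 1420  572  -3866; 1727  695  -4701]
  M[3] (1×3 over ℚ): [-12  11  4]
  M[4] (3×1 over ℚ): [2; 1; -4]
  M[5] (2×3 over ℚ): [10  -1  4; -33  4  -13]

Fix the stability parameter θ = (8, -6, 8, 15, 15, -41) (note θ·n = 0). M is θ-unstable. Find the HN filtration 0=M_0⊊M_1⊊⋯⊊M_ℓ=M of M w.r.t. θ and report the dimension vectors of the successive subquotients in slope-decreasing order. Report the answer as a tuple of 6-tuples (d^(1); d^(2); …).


Barcode: M ≅ I[1,3], I[1,6], I[2,3], I[5,5], I[5,6]. HN layers by μ_θ (6 steps, strictly decreasing):
  μ^(1)=15; μ^(2)=8; μ^(3)=1; μ^(4)=-1/6; μ^(5)=-6; μ^(6)=-13

((0, 0, 0, 0, 1, 0); (0, 0, 2, 0, 0, 0); (1, 1, 0, 0, 0, 0); (1, 1, 1, 1, 1, 1); (0, 1, 0, 0, 0, 0); (0, 0, 0, 0, 1, 1))


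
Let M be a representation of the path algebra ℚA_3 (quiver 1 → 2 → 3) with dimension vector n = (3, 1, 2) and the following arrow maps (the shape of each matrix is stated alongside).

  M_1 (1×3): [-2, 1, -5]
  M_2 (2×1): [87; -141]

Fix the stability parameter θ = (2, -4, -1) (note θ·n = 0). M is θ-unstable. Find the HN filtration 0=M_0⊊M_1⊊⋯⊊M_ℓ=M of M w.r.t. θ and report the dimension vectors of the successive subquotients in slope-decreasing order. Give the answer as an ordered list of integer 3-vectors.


Interval decomposition of M: I[1,1]^2, I[1,3], I[3,3].
HN type (ℓ=2): μ^(1)=2; μ^(2)=-1

((2, 0, 0); (1, 1, 2))


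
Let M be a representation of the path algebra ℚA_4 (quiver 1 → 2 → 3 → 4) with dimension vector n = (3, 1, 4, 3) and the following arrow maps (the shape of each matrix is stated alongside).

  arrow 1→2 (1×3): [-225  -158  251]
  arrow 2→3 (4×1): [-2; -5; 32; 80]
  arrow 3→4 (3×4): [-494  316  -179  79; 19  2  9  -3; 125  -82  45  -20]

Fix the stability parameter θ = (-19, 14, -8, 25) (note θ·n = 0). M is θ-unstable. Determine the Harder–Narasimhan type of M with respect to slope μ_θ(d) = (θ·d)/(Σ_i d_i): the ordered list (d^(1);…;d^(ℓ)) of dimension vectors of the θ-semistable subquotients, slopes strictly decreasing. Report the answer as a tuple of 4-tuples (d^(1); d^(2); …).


Barcode: M ≅ I[1,1]^2, I[1,3], I[3,4]^3. HN layers by μ_θ (4 steps, strictly decreasing):
  μ^(1)=25; μ^(2)=3; μ^(3)=-8; μ^(4)=-19

((0, 0, 0, 3); (0, 1, 1, 0); (0, 0, 3, 0); (3, 0, 0, 0))


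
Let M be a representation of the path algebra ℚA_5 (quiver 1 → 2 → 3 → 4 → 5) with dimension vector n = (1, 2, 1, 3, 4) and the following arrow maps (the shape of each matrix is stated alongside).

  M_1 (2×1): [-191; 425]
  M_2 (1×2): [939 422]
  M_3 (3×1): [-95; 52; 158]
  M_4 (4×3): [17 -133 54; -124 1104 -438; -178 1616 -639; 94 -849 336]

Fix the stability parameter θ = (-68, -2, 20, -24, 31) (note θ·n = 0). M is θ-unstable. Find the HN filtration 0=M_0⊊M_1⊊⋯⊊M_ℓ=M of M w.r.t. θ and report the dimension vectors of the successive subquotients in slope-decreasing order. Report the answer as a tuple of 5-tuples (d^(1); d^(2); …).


Via rank(M_{q-1}∘⋯∘M_p): M ≅ I[1,5], I[2,2], I[4,5]^2, I[5,5].
μ_θ-semistable layers: μ^(1)=31; μ^(2)=-2; μ^(3)=-24; μ^(4)=-68

((0, 0, 0, 0, 4); (0, 2, 1, 1, 0); (0, 0, 0, 2, 0); (1, 0, 0, 0, 0))


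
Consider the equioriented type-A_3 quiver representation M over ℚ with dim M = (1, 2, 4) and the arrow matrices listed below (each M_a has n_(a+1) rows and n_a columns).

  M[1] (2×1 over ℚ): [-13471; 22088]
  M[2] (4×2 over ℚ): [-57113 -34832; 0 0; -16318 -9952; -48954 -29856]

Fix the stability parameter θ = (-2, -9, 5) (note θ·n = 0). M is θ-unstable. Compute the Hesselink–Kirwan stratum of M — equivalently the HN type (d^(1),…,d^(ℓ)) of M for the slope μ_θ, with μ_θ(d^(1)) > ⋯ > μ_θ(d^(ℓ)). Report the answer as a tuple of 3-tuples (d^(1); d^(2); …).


Barcode: M ≅ I[1,3], I[2,2], I[3,3]^3. HN layers by μ_θ (3 steps, strictly decreasing):
  μ^(1)=5; μ^(2)=-11/2; μ^(3)=-9

((0, 0, 4); (1, 1, 0); (0, 1, 0))


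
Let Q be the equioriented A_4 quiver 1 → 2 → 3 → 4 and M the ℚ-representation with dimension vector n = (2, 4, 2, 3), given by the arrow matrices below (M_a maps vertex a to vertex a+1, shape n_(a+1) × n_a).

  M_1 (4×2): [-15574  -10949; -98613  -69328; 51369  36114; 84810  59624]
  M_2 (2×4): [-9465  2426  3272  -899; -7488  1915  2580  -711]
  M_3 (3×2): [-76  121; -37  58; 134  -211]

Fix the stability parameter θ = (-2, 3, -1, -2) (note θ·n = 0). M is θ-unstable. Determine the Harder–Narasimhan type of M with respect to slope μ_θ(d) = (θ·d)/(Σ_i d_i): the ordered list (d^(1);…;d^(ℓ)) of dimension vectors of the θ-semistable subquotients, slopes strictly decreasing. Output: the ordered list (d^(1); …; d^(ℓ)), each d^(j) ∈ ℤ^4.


Barcode: M ≅ I[1,4]^2, I[2,2]^2, I[4,4]. HN layers by μ_θ (3 steps, strictly decreasing):
  μ^(1)=3; μ^(2)=0; μ^(3)=-2

((0, 2, 0, 0); (0, 2, 2, 2); (2, 0, 0, 1))


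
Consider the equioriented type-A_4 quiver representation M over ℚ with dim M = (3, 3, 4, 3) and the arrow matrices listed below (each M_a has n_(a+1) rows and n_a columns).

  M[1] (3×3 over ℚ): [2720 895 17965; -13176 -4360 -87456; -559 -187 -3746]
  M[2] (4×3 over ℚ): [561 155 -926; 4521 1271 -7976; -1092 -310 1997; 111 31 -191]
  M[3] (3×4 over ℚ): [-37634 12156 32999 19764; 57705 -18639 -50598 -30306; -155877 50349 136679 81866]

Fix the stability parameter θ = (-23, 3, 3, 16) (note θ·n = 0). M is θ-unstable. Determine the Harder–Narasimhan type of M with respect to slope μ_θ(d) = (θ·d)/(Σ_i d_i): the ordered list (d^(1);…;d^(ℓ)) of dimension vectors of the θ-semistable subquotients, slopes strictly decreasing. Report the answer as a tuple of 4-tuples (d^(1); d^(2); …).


Via rank(M_{q-1}∘⋯∘M_p): M ≅ I[1,1], I[1,3], I[1,4], I[2,2], I[3,3], I[3,4], I[4,4].
μ_θ-semistable layers: μ^(1)=16; μ^(2)=3; μ^(3)=-23

((0, 0, 0, 3); (0, 3, 4, 0); (3, 0, 0, 0))


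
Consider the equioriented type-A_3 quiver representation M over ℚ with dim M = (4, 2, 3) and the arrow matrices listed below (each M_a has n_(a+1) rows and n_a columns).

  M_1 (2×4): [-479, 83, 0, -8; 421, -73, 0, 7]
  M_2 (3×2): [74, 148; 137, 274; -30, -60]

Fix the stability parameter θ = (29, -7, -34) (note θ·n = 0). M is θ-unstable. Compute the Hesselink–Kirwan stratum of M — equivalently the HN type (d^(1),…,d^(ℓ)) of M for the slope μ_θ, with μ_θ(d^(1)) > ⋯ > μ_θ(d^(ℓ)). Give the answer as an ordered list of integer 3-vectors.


Barcode: M ≅ I[1,1]^2, I[1,2], I[1,3], I[3,3]^2. HN layers by μ_θ (4 steps, strictly decreasing):
  μ^(1)=29; μ^(2)=11; μ^(3)=-4; μ^(4)=-34

((2, 0, 0); (1, 1, 0); (1, 1, 1); (0, 0, 2))


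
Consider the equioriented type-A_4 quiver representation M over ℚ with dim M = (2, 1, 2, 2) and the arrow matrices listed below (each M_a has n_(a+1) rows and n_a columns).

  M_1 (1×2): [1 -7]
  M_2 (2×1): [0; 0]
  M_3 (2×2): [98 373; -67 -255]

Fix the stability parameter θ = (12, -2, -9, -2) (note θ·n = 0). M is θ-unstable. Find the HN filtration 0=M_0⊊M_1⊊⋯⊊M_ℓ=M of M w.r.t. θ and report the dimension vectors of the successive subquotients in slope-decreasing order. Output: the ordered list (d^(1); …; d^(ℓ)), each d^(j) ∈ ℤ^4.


Interval decomposition of M: I[1,1], I[1,2], I[3,4]^2.
HN type (ℓ=4): μ^(1)=12; μ^(2)=5; μ^(3)=-2; μ^(4)=-9

((1, 0, 0, 0); (1, 1, 0, 0); (0, 0, 0, 2); (0, 0, 2, 0))


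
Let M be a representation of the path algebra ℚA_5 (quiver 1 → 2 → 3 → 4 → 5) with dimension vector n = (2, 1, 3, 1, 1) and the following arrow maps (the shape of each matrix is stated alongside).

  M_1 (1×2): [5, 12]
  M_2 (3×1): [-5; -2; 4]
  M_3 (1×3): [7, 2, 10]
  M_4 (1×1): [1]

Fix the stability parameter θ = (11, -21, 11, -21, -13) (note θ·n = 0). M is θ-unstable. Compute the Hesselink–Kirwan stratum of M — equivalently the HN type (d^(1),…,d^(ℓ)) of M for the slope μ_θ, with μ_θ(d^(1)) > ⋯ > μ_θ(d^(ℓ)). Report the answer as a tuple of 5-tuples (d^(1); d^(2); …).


Interval decomposition of M: I[1,1], I[1,5], I[3,3]^2.
HN type (ℓ=2): μ^(1)=11; μ^(2)=-33/5

((1, 0, 2, 0, 0); (1, 1, 1, 1, 1))


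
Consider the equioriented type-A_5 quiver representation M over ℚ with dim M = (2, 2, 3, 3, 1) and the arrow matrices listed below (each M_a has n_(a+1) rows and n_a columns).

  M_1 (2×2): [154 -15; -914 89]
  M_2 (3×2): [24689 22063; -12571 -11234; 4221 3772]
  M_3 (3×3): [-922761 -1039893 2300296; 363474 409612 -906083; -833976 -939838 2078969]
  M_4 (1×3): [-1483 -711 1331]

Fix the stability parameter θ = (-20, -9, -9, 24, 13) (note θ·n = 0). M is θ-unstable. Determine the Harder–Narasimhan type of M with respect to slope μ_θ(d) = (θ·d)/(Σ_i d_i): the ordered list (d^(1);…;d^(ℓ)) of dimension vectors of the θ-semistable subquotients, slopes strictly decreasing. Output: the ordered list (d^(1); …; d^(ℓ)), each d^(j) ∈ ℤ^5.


Barcode: M ≅ I[1,4], I[1,5], I[3,3], I[4,4]. HN layers by μ_θ (4 steps, strictly decreasing):
  μ^(1)=24; μ^(2)=37/2; μ^(3)=-9; μ^(4)=-20

((0, 0, 0, 2, 0); (0, 0, 0, 1, 1); (0, 2, 3, 0, 0); (2, 0, 0, 0, 0))


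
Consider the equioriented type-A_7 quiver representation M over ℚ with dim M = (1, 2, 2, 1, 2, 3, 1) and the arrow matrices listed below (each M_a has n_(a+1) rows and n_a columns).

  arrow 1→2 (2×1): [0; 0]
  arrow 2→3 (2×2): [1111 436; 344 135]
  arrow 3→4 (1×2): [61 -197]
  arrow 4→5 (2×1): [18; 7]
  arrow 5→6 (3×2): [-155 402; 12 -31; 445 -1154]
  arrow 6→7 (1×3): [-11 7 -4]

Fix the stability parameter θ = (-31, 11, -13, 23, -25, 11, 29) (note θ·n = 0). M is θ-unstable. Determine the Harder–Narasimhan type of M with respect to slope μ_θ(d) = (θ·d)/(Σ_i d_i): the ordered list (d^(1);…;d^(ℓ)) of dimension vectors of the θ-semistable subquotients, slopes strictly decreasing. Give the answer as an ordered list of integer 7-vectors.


Via rank(M_{q-1}∘⋯∘M_p): M ≅ I[1,1], I[2,3], I[2,7], I[5,6], I[6,6].
μ_θ-semistable layers: μ^(1)=29; μ^(2)=11; μ^(3)=-1; μ^(4)=-25; μ^(5)=-31

((0, 0, 0, 0, 0, 0, 1); (0, 0, 0, 0, 0, 3, 0); (0, 2, 2, 1, 1, 0, 0); (0, 0, 0, 0, 1, 0, 0); (1, 0, 0, 0, 0, 0, 0))


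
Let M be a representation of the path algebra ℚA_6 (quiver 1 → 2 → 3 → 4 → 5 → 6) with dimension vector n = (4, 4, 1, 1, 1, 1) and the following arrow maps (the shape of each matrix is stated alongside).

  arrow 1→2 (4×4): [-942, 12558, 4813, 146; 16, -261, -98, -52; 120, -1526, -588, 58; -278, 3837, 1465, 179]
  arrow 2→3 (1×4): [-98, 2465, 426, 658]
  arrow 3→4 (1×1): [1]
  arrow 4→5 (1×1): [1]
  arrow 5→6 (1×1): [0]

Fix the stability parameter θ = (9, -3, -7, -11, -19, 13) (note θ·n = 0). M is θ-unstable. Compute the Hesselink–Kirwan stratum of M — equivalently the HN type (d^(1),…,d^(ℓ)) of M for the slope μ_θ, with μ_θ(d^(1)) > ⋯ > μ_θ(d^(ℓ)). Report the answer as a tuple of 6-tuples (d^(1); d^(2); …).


Barcode: M ≅ I[1,1], I[1,2]^2, I[1,5], I[2,2], I[6,6]. HN layers by μ_θ (5 steps, strictly decreasing):
  μ^(1)=13; μ^(2)=9; μ^(3)=3; μ^(4)=-3; μ^(5)=-31/5

((0, 0, 0, 0, 0, 1); (1, 0, 0, 0, 0, 0); (2, 2, 0, 0, 0, 0); (0, 1, 0, 0, 0, 0); (1, 1, 1, 1, 1, 0))


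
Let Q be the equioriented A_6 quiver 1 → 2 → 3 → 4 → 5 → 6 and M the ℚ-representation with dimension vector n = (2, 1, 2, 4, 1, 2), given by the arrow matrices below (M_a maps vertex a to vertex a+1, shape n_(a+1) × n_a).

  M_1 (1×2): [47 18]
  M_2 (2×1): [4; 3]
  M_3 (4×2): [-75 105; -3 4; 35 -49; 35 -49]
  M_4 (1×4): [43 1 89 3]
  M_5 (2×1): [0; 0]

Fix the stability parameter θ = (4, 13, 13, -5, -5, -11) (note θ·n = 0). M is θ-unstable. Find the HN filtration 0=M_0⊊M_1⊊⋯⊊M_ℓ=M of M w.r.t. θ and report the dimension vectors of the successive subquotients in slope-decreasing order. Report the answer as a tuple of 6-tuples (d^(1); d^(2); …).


Via rank(M_{q-1}∘⋯∘M_p): M ≅ I[1,1], I[1,5], I[3,4], I[4,4]^2, I[6,6]^2.
μ_θ-semistable layers: μ^(1)=4; μ^(2)=-5; μ^(3)=-11

((2, 1, 2, 2, 1, 0); (0, 0, 0, 2, 0, 0); (0, 0, 0, 0, 0, 2))


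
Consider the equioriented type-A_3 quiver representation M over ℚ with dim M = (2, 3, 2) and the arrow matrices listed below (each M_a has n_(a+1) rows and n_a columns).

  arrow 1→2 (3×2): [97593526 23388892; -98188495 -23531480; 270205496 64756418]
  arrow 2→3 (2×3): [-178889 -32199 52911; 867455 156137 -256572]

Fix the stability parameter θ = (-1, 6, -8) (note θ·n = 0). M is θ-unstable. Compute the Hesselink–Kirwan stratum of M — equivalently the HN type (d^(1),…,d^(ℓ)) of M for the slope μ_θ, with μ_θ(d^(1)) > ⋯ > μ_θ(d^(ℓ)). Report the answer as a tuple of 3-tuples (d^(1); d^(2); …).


Barcode: M ≅ I[1,3]^2, I[2,2]. HN layers by μ_θ (2 steps, strictly decreasing):
  μ^(1)=6; μ^(2)=-1

((0, 1, 0); (2, 2, 2))


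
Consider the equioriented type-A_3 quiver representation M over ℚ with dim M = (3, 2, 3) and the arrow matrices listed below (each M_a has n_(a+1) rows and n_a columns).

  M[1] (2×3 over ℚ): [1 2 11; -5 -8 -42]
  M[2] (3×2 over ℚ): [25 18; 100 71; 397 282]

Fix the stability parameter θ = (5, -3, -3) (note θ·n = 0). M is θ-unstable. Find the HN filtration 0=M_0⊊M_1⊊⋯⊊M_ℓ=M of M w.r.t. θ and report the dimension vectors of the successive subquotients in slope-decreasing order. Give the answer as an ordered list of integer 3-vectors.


Via rank(M_{q-1}∘⋯∘M_p): M ≅ I[1,1], I[1,3]^2, I[3,3].
μ_θ-semistable layers: μ^(1)=5; μ^(2)=-1/3; μ^(3)=-3

((1, 0, 0); (2, 2, 2); (0, 0, 1))


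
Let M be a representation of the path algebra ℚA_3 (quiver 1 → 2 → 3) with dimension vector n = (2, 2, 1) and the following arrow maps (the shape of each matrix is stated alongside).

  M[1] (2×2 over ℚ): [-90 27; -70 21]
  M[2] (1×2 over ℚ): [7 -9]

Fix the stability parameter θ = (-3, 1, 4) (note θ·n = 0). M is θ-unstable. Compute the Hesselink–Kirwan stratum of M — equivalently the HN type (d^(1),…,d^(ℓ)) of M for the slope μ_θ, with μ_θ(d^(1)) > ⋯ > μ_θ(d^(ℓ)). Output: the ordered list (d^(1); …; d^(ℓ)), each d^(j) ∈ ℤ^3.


Barcode: M ≅ I[1,1], I[1,2], I[2,3]. HN layers by μ_θ (3 steps, strictly decreasing):
  μ^(1)=4; μ^(2)=1; μ^(3)=-3

((0, 0, 1); (0, 2, 0); (2, 0, 0))


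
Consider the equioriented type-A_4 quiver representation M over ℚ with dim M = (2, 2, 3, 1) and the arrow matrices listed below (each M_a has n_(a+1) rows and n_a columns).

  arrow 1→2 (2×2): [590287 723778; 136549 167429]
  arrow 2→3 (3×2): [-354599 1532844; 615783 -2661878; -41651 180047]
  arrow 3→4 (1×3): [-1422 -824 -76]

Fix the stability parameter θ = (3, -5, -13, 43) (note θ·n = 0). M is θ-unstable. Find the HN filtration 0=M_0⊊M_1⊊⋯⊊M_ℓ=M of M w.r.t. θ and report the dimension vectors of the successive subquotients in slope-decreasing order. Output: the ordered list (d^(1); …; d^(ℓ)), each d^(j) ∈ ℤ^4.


Barcode: M ≅ I[1,3], I[1,4], I[3,3]. HN layers by μ_θ (3 steps, strictly decreasing):
  μ^(1)=43; μ^(2)=-5; μ^(3)=-13

((0, 0, 0, 1); (2, 2, 2, 0); (0, 0, 1, 0))


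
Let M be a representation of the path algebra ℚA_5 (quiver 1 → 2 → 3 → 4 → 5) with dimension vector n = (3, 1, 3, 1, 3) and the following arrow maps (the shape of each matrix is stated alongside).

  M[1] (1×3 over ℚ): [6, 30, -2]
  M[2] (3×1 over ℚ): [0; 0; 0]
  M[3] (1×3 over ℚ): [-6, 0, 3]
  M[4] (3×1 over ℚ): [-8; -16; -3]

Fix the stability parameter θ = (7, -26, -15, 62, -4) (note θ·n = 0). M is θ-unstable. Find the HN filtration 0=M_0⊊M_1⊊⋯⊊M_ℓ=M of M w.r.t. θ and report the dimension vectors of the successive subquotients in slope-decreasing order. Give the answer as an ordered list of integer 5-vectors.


Via rank(M_{q-1}∘⋯∘M_p): M ≅ I[1,1]^2, I[1,2], I[3,3]^2, I[3,5], I[5,5]^2.
μ_θ-semistable layers: μ^(1)=29; μ^(2)=7; μ^(3)=-4; μ^(4)=-19/2; μ^(5)=-15

((0, 0, 0, 1, 1); (2, 0, 0, 0, 0); (0, 0, 0, 0, 2); (1, 1, 0, 0, 0); (0, 0, 3, 0, 0))


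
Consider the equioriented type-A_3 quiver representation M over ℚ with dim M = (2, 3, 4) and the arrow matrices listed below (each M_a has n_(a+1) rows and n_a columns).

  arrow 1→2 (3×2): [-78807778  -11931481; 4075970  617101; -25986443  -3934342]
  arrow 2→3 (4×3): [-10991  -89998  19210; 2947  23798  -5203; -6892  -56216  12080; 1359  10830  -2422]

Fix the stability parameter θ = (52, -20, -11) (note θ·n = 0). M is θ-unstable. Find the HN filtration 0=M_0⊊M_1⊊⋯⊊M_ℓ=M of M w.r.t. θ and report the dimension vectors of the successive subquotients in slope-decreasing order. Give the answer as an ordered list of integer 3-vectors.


Interval decomposition of M: I[1,3]^2, I[2,2], I[3,3]^2.
HN type (ℓ=3): μ^(1)=7; μ^(2)=-11; μ^(3)=-20

((2, 2, 2); (0, 0, 2); (0, 1, 0))


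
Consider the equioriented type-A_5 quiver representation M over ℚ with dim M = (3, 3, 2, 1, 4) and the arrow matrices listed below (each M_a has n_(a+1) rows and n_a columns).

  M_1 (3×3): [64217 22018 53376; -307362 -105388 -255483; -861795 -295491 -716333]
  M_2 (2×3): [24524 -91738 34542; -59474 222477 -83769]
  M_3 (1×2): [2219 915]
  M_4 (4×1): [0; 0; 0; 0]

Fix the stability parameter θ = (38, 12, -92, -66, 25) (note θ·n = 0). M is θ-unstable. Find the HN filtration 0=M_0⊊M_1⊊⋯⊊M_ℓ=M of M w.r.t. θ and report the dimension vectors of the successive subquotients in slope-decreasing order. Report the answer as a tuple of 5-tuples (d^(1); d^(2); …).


Barcode: M ≅ I[1,2], I[1,3], I[1,4], I[5,5]^4. HN layers by μ_θ (3 steps, strictly decreasing):
  μ^(1)=25; μ^(2)=-14; μ^(3)=-27

((1, 1, 0, 0, 4); (1, 1, 1, 0, 0); (1, 1, 1, 1, 0))


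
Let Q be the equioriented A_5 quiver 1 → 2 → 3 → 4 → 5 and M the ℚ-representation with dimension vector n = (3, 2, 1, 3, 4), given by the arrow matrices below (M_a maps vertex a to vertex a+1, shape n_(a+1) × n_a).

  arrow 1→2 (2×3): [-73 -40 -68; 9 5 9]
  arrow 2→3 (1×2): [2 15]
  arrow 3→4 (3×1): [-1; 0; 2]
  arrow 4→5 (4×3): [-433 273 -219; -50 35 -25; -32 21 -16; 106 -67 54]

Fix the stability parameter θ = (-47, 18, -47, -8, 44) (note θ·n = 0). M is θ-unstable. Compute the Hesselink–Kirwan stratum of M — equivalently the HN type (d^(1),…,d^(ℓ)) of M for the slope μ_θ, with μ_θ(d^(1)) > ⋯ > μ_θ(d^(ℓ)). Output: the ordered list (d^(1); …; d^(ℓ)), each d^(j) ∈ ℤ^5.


Interval decomposition of M: I[1,1], I[1,2], I[1,5], I[4,5]^2, I[5,5].
HN type (ℓ=5): μ^(1)=44; μ^(2)=18; μ^(3)=-8; μ^(4)=-29/2; μ^(5)=-47

((0, 0, 0, 0, 4); (0, 1, 0, 0, 0); (0, 0, 0, 3, 0); (0, 1, 1, 0, 0); (3, 0, 0, 0, 0))


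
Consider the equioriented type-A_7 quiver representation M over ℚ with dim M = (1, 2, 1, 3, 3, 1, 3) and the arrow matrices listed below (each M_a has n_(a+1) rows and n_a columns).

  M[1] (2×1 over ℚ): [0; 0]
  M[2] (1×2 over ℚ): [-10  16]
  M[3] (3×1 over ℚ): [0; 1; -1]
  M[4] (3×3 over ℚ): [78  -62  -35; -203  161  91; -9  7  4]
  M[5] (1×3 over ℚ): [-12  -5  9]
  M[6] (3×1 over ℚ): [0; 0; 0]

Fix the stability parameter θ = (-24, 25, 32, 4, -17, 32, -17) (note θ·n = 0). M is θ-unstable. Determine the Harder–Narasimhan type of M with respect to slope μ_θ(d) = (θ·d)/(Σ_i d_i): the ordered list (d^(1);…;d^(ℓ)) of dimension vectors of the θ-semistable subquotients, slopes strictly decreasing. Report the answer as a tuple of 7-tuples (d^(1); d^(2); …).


Via rank(M_{q-1}∘⋯∘M_p): M ≅ I[1,1], I[2,2], I[2,6], I[4,4], I[4,5], I[5,5], I[7,7]^3.
μ_θ-semistable layers: μ^(1)=32; μ^(2)=25; μ^(3)=11; μ^(4)=4; μ^(5)=-13/2; μ^(6)=-17; μ^(7)=-24

((0, 0, 0, 0, 0, 1, 0); (0, 1, 0, 0, 0, 0, 0); (0, 1, 1, 1, 1, 0, 0); (0, 0, 0, 1, 0, 0, 0); (0, 0, 0, 1, 1, 0, 0); (0, 0, 0, 0, 1, 0, 3); (1, 0, 0, 0, 0, 0, 0))
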